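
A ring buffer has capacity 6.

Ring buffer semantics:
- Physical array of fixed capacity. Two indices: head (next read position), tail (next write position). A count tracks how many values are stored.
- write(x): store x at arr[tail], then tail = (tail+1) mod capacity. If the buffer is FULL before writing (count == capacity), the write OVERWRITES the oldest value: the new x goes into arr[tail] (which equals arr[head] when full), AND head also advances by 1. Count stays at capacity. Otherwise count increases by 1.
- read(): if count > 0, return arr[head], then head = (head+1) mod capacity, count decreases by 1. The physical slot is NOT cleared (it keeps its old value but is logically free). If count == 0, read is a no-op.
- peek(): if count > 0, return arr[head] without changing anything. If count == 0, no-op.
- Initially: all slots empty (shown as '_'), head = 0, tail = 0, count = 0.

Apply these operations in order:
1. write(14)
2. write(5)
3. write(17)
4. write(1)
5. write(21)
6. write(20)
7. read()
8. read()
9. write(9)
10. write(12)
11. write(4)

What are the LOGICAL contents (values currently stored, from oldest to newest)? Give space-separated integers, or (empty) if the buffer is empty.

Answer: 1 21 20 9 12 4

Derivation:
After op 1 (write(14)): arr=[14 _ _ _ _ _] head=0 tail=1 count=1
After op 2 (write(5)): arr=[14 5 _ _ _ _] head=0 tail=2 count=2
After op 3 (write(17)): arr=[14 5 17 _ _ _] head=0 tail=3 count=3
After op 4 (write(1)): arr=[14 5 17 1 _ _] head=0 tail=4 count=4
After op 5 (write(21)): arr=[14 5 17 1 21 _] head=0 tail=5 count=5
After op 6 (write(20)): arr=[14 5 17 1 21 20] head=0 tail=0 count=6
After op 7 (read()): arr=[14 5 17 1 21 20] head=1 tail=0 count=5
After op 8 (read()): arr=[14 5 17 1 21 20] head=2 tail=0 count=4
After op 9 (write(9)): arr=[9 5 17 1 21 20] head=2 tail=1 count=5
After op 10 (write(12)): arr=[9 12 17 1 21 20] head=2 tail=2 count=6
After op 11 (write(4)): arr=[9 12 4 1 21 20] head=3 tail=3 count=6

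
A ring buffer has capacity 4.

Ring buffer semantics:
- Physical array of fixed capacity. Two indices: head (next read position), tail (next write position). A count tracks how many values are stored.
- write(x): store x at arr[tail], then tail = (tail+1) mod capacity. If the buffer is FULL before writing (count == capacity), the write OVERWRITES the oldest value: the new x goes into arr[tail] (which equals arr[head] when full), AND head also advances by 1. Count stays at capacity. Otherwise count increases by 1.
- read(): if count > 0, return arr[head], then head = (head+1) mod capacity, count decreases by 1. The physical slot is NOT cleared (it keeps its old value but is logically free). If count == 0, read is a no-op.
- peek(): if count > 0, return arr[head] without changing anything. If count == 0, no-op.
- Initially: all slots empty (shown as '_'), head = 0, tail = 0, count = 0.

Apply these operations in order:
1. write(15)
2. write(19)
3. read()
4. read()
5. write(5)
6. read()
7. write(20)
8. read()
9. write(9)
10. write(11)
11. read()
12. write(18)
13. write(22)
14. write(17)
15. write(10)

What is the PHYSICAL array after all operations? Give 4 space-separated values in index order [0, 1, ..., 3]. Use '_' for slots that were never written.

After op 1 (write(15)): arr=[15 _ _ _] head=0 tail=1 count=1
After op 2 (write(19)): arr=[15 19 _ _] head=0 tail=2 count=2
After op 3 (read()): arr=[15 19 _ _] head=1 tail=2 count=1
After op 4 (read()): arr=[15 19 _ _] head=2 tail=2 count=0
After op 5 (write(5)): arr=[15 19 5 _] head=2 tail=3 count=1
After op 6 (read()): arr=[15 19 5 _] head=3 tail=3 count=0
After op 7 (write(20)): arr=[15 19 5 20] head=3 tail=0 count=1
After op 8 (read()): arr=[15 19 5 20] head=0 tail=0 count=0
After op 9 (write(9)): arr=[9 19 5 20] head=0 tail=1 count=1
After op 10 (write(11)): arr=[9 11 5 20] head=0 tail=2 count=2
After op 11 (read()): arr=[9 11 5 20] head=1 tail=2 count=1
After op 12 (write(18)): arr=[9 11 18 20] head=1 tail=3 count=2
After op 13 (write(22)): arr=[9 11 18 22] head=1 tail=0 count=3
After op 14 (write(17)): arr=[17 11 18 22] head=1 tail=1 count=4
After op 15 (write(10)): arr=[17 10 18 22] head=2 tail=2 count=4

Answer: 17 10 18 22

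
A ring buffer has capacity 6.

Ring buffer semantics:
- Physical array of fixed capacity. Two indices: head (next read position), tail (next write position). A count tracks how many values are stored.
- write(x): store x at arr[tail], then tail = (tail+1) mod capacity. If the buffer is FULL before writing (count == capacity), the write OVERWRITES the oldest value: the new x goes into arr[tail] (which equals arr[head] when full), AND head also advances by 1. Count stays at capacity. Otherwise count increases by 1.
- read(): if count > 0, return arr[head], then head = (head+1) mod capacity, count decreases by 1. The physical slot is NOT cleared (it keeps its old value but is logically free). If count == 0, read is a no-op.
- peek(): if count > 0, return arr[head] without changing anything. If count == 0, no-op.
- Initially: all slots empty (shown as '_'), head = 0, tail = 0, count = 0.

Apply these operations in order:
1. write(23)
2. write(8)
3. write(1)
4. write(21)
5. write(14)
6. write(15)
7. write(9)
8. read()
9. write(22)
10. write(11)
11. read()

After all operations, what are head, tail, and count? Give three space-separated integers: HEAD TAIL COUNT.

Answer: 4 3 5

Derivation:
After op 1 (write(23)): arr=[23 _ _ _ _ _] head=0 tail=1 count=1
After op 2 (write(8)): arr=[23 8 _ _ _ _] head=0 tail=2 count=2
After op 3 (write(1)): arr=[23 8 1 _ _ _] head=0 tail=3 count=3
After op 4 (write(21)): arr=[23 8 1 21 _ _] head=0 tail=4 count=4
After op 5 (write(14)): arr=[23 8 1 21 14 _] head=0 tail=5 count=5
After op 6 (write(15)): arr=[23 8 1 21 14 15] head=0 tail=0 count=6
After op 7 (write(9)): arr=[9 8 1 21 14 15] head=1 tail=1 count=6
After op 8 (read()): arr=[9 8 1 21 14 15] head=2 tail=1 count=5
After op 9 (write(22)): arr=[9 22 1 21 14 15] head=2 tail=2 count=6
After op 10 (write(11)): arr=[9 22 11 21 14 15] head=3 tail=3 count=6
After op 11 (read()): arr=[9 22 11 21 14 15] head=4 tail=3 count=5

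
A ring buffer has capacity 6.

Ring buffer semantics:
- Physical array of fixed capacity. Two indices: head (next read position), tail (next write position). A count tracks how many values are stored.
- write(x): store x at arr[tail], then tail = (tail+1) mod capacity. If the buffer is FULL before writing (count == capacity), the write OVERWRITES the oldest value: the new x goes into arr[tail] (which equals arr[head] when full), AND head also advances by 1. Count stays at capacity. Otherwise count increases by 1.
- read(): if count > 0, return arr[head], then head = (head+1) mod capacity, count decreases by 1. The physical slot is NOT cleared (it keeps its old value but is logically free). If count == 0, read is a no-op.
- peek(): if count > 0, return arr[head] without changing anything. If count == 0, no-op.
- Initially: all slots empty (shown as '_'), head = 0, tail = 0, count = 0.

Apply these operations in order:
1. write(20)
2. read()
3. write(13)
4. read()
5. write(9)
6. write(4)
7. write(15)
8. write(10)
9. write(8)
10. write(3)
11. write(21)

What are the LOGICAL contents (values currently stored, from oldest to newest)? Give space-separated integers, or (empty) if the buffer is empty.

After op 1 (write(20)): arr=[20 _ _ _ _ _] head=0 tail=1 count=1
After op 2 (read()): arr=[20 _ _ _ _ _] head=1 tail=1 count=0
After op 3 (write(13)): arr=[20 13 _ _ _ _] head=1 tail=2 count=1
After op 4 (read()): arr=[20 13 _ _ _ _] head=2 tail=2 count=0
After op 5 (write(9)): arr=[20 13 9 _ _ _] head=2 tail=3 count=1
After op 6 (write(4)): arr=[20 13 9 4 _ _] head=2 tail=4 count=2
After op 7 (write(15)): arr=[20 13 9 4 15 _] head=2 tail=5 count=3
After op 8 (write(10)): arr=[20 13 9 4 15 10] head=2 tail=0 count=4
After op 9 (write(8)): arr=[8 13 9 4 15 10] head=2 tail=1 count=5
After op 10 (write(3)): arr=[8 3 9 4 15 10] head=2 tail=2 count=6
After op 11 (write(21)): arr=[8 3 21 4 15 10] head=3 tail=3 count=6

Answer: 4 15 10 8 3 21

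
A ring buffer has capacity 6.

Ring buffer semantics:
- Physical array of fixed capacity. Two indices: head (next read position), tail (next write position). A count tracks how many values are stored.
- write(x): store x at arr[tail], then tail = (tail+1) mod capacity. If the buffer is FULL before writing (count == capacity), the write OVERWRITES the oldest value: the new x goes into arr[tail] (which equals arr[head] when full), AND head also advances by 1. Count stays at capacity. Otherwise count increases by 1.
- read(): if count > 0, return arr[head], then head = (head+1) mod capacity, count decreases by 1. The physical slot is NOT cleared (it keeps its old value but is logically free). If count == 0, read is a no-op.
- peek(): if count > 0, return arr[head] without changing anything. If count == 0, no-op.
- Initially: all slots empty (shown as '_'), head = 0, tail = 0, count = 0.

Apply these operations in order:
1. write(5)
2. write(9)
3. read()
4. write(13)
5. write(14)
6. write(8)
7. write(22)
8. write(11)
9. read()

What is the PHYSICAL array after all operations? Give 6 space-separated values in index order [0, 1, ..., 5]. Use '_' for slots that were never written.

Answer: 11 9 13 14 8 22

Derivation:
After op 1 (write(5)): arr=[5 _ _ _ _ _] head=0 tail=1 count=1
After op 2 (write(9)): arr=[5 9 _ _ _ _] head=0 tail=2 count=2
After op 3 (read()): arr=[5 9 _ _ _ _] head=1 tail=2 count=1
After op 4 (write(13)): arr=[5 9 13 _ _ _] head=1 tail=3 count=2
After op 5 (write(14)): arr=[5 9 13 14 _ _] head=1 tail=4 count=3
After op 6 (write(8)): arr=[5 9 13 14 8 _] head=1 tail=5 count=4
After op 7 (write(22)): arr=[5 9 13 14 8 22] head=1 tail=0 count=5
After op 8 (write(11)): arr=[11 9 13 14 8 22] head=1 tail=1 count=6
After op 9 (read()): arr=[11 9 13 14 8 22] head=2 tail=1 count=5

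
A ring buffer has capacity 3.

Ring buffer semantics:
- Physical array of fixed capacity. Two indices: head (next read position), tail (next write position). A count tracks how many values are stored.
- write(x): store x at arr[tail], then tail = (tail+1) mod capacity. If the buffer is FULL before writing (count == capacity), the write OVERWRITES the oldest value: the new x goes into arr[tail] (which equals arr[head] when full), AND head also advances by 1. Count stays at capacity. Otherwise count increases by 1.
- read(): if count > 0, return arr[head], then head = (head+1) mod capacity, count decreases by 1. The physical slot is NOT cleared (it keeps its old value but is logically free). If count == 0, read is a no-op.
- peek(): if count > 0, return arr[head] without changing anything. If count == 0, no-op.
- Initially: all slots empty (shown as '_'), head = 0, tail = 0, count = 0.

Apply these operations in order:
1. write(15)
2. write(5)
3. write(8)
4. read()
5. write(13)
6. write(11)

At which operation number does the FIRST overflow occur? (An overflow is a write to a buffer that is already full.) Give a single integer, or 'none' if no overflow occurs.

After op 1 (write(15)): arr=[15 _ _] head=0 tail=1 count=1
After op 2 (write(5)): arr=[15 5 _] head=0 tail=2 count=2
After op 3 (write(8)): arr=[15 5 8] head=0 tail=0 count=3
After op 4 (read()): arr=[15 5 8] head=1 tail=0 count=2
After op 5 (write(13)): arr=[13 5 8] head=1 tail=1 count=3
After op 6 (write(11)): arr=[13 11 8] head=2 tail=2 count=3

Answer: 6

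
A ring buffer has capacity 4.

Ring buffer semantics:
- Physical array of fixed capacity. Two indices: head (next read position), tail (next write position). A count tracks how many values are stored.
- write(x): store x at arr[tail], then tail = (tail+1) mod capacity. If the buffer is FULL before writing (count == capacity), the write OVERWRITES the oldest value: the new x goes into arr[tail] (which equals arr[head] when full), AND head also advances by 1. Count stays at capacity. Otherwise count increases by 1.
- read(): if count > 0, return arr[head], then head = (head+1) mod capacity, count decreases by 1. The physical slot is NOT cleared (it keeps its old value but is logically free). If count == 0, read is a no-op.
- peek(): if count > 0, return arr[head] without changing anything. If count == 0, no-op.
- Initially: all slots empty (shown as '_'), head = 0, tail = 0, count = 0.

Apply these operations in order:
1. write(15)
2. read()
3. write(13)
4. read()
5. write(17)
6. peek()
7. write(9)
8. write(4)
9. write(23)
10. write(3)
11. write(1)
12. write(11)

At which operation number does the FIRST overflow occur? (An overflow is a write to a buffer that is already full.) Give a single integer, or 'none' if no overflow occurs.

After op 1 (write(15)): arr=[15 _ _ _] head=0 tail=1 count=1
After op 2 (read()): arr=[15 _ _ _] head=1 tail=1 count=0
After op 3 (write(13)): arr=[15 13 _ _] head=1 tail=2 count=1
After op 4 (read()): arr=[15 13 _ _] head=2 tail=2 count=0
After op 5 (write(17)): arr=[15 13 17 _] head=2 tail=3 count=1
After op 6 (peek()): arr=[15 13 17 _] head=2 tail=3 count=1
After op 7 (write(9)): arr=[15 13 17 9] head=2 tail=0 count=2
After op 8 (write(4)): arr=[4 13 17 9] head=2 tail=1 count=3
After op 9 (write(23)): arr=[4 23 17 9] head=2 tail=2 count=4
After op 10 (write(3)): arr=[4 23 3 9] head=3 tail=3 count=4
After op 11 (write(1)): arr=[4 23 3 1] head=0 tail=0 count=4
After op 12 (write(11)): arr=[11 23 3 1] head=1 tail=1 count=4

Answer: 10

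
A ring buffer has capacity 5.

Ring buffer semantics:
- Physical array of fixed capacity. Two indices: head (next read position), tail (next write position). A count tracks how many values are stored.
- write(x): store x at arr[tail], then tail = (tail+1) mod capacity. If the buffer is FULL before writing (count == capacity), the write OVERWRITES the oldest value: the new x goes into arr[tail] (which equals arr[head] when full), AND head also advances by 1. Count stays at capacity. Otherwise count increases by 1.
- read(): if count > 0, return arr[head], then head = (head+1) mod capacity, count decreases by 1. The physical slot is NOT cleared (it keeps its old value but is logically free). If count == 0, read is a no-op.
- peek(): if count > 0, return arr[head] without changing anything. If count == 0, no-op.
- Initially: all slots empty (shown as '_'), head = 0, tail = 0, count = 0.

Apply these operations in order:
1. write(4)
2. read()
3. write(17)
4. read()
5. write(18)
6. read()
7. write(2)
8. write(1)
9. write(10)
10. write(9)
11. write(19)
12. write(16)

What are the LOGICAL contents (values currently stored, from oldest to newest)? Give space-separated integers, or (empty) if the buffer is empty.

After op 1 (write(4)): arr=[4 _ _ _ _] head=0 tail=1 count=1
After op 2 (read()): arr=[4 _ _ _ _] head=1 tail=1 count=0
After op 3 (write(17)): arr=[4 17 _ _ _] head=1 tail=2 count=1
After op 4 (read()): arr=[4 17 _ _ _] head=2 tail=2 count=0
After op 5 (write(18)): arr=[4 17 18 _ _] head=2 tail=3 count=1
After op 6 (read()): arr=[4 17 18 _ _] head=3 tail=3 count=0
After op 7 (write(2)): arr=[4 17 18 2 _] head=3 tail=4 count=1
After op 8 (write(1)): arr=[4 17 18 2 1] head=3 tail=0 count=2
After op 9 (write(10)): arr=[10 17 18 2 1] head=3 tail=1 count=3
After op 10 (write(9)): arr=[10 9 18 2 1] head=3 tail=2 count=4
After op 11 (write(19)): arr=[10 9 19 2 1] head=3 tail=3 count=5
After op 12 (write(16)): arr=[10 9 19 16 1] head=4 tail=4 count=5

Answer: 1 10 9 19 16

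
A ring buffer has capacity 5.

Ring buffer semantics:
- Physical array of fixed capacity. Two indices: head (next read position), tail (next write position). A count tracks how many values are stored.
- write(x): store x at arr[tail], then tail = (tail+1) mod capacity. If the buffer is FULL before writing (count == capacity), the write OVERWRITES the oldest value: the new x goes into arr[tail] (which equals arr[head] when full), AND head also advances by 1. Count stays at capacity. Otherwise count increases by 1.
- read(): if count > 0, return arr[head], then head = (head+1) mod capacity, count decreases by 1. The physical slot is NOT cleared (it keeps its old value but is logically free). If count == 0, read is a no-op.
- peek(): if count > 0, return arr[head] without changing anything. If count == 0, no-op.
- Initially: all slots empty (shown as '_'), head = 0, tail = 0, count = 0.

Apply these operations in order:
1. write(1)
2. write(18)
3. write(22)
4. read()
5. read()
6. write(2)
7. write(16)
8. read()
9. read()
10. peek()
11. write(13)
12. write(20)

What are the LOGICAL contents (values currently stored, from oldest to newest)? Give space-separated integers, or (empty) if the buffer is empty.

Answer: 16 13 20

Derivation:
After op 1 (write(1)): arr=[1 _ _ _ _] head=0 tail=1 count=1
After op 2 (write(18)): arr=[1 18 _ _ _] head=0 tail=2 count=2
After op 3 (write(22)): arr=[1 18 22 _ _] head=0 tail=3 count=3
After op 4 (read()): arr=[1 18 22 _ _] head=1 tail=3 count=2
After op 5 (read()): arr=[1 18 22 _ _] head=2 tail=3 count=1
After op 6 (write(2)): arr=[1 18 22 2 _] head=2 tail=4 count=2
After op 7 (write(16)): arr=[1 18 22 2 16] head=2 tail=0 count=3
After op 8 (read()): arr=[1 18 22 2 16] head=3 tail=0 count=2
After op 9 (read()): arr=[1 18 22 2 16] head=4 tail=0 count=1
After op 10 (peek()): arr=[1 18 22 2 16] head=4 tail=0 count=1
After op 11 (write(13)): arr=[13 18 22 2 16] head=4 tail=1 count=2
After op 12 (write(20)): arr=[13 20 22 2 16] head=4 tail=2 count=3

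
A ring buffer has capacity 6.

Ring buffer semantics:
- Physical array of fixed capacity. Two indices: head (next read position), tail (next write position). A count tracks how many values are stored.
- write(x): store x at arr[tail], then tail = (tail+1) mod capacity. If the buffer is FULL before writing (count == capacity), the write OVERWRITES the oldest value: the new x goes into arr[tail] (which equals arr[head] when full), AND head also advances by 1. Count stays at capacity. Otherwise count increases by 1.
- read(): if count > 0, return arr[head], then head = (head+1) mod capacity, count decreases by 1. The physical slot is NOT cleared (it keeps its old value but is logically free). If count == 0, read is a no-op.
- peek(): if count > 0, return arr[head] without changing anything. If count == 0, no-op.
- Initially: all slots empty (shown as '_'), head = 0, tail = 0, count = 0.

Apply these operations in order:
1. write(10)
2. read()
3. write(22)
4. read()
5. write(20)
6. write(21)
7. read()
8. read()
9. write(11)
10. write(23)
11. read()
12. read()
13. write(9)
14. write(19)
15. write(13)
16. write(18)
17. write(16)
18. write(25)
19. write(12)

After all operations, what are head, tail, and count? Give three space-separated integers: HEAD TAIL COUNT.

After op 1 (write(10)): arr=[10 _ _ _ _ _] head=0 tail=1 count=1
After op 2 (read()): arr=[10 _ _ _ _ _] head=1 tail=1 count=0
After op 3 (write(22)): arr=[10 22 _ _ _ _] head=1 tail=2 count=1
After op 4 (read()): arr=[10 22 _ _ _ _] head=2 tail=2 count=0
After op 5 (write(20)): arr=[10 22 20 _ _ _] head=2 tail=3 count=1
After op 6 (write(21)): arr=[10 22 20 21 _ _] head=2 tail=4 count=2
After op 7 (read()): arr=[10 22 20 21 _ _] head=3 tail=4 count=1
After op 8 (read()): arr=[10 22 20 21 _ _] head=4 tail=4 count=0
After op 9 (write(11)): arr=[10 22 20 21 11 _] head=4 tail=5 count=1
After op 10 (write(23)): arr=[10 22 20 21 11 23] head=4 tail=0 count=2
After op 11 (read()): arr=[10 22 20 21 11 23] head=5 tail=0 count=1
After op 12 (read()): arr=[10 22 20 21 11 23] head=0 tail=0 count=0
After op 13 (write(9)): arr=[9 22 20 21 11 23] head=0 tail=1 count=1
After op 14 (write(19)): arr=[9 19 20 21 11 23] head=0 tail=2 count=2
After op 15 (write(13)): arr=[9 19 13 21 11 23] head=0 tail=3 count=3
After op 16 (write(18)): arr=[9 19 13 18 11 23] head=0 tail=4 count=4
After op 17 (write(16)): arr=[9 19 13 18 16 23] head=0 tail=5 count=5
After op 18 (write(25)): arr=[9 19 13 18 16 25] head=0 tail=0 count=6
After op 19 (write(12)): arr=[12 19 13 18 16 25] head=1 tail=1 count=6

Answer: 1 1 6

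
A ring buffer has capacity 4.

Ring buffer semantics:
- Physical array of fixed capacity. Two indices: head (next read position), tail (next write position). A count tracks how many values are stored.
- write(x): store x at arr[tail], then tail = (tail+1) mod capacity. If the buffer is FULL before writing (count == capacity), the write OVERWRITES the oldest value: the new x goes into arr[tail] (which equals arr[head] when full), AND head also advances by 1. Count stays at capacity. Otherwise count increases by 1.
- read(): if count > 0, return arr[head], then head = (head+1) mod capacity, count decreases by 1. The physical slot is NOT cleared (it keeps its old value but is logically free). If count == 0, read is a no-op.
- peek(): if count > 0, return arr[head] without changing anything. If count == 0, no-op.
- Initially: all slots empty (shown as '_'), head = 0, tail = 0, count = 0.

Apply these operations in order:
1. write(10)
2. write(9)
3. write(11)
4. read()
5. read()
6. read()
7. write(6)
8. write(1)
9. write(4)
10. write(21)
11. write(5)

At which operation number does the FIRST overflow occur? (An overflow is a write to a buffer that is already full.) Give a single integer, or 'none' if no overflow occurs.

Answer: 11

Derivation:
After op 1 (write(10)): arr=[10 _ _ _] head=0 tail=1 count=1
After op 2 (write(9)): arr=[10 9 _ _] head=0 tail=2 count=2
After op 3 (write(11)): arr=[10 9 11 _] head=0 tail=3 count=3
After op 4 (read()): arr=[10 9 11 _] head=1 tail=3 count=2
After op 5 (read()): arr=[10 9 11 _] head=2 tail=3 count=1
After op 6 (read()): arr=[10 9 11 _] head=3 tail=3 count=0
After op 7 (write(6)): arr=[10 9 11 6] head=3 tail=0 count=1
After op 8 (write(1)): arr=[1 9 11 6] head=3 tail=1 count=2
After op 9 (write(4)): arr=[1 4 11 6] head=3 tail=2 count=3
After op 10 (write(21)): arr=[1 4 21 6] head=3 tail=3 count=4
After op 11 (write(5)): arr=[1 4 21 5] head=0 tail=0 count=4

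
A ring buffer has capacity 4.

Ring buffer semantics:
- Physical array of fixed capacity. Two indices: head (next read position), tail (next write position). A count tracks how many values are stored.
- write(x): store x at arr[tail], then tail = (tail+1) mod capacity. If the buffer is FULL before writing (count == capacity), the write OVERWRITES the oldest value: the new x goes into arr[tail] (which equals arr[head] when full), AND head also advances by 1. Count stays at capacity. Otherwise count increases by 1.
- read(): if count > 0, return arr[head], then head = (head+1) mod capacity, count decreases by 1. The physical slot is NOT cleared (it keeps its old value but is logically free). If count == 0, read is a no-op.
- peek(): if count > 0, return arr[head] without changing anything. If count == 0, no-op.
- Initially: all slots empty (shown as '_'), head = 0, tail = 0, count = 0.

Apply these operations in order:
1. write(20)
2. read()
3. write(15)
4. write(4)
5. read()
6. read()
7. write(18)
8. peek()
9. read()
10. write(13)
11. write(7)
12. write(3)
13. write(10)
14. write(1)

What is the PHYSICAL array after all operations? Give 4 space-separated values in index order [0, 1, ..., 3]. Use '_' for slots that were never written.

Answer: 1 7 3 10

Derivation:
After op 1 (write(20)): arr=[20 _ _ _] head=0 tail=1 count=1
After op 2 (read()): arr=[20 _ _ _] head=1 tail=1 count=0
After op 3 (write(15)): arr=[20 15 _ _] head=1 tail=2 count=1
After op 4 (write(4)): arr=[20 15 4 _] head=1 tail=3 count=2
After op 5 (read()): arr=[20 15 4 _] head=2 tail=3 count=1
After op 6 (read()): arr=[20 15 4 _] head=3 tail=3 count=0
After op 7 (write(18)): arr=[20 15 4 18] head=3 tail=0 count=1
After op 8 (peek()): arr=[20 15 4 18] head=3 tail=0 count=1
After op 9 (read()): arr=[20 15 4 18] head=0 tail=0 count=0
After op 10 (write(13)): arr=[13 15 4 18] head=0 tail=1 count=1
After op 11 (write(7)): arr=[13 7 4 18] head=0 tail=2 count=2
After op 12 (write(3)): arr=[13 7 3 18] head=0 tail=3 count=3
After op 13 (write(10)): arr=[13 7 3 10] head=0 tail=0 count=4
After op 14 (write(1)): arr=[1 7 3 10] head=1 tail=1 count=4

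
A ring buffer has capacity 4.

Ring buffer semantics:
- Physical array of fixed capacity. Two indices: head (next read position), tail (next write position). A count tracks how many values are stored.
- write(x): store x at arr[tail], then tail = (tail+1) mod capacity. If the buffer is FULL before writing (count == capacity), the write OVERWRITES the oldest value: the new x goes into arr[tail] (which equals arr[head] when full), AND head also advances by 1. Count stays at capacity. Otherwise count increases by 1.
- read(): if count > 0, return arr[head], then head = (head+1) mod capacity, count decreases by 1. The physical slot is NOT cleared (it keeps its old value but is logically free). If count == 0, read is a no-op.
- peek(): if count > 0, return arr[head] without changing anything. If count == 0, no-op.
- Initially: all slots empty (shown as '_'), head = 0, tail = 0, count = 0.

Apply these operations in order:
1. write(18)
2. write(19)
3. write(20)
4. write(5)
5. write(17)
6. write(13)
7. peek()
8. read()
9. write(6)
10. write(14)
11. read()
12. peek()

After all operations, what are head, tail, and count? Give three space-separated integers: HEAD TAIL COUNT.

Answer: 1 0 3

Derivation:
After op 1 (write(18)): arr=[18 _ _ _] head=0 tail=1 count=1
After op 2 (write(19)): arr=[18 19 _ _] head=0 tail=2 count=2
After op 3 (write(20)): arr=[18 19 20 _] head=0 tail=3 count=3
After op 4 (write(5)): arr=[18 19 20 5] head=0 tail=0 count=4
After op 5 (write(17)): arr=[17 19 20 5] head=1 tail=1 count=4
After op 6 (write(13)): arr=[17 13 20 5] head=2 tail=2 count=4
After op 7 (peek()): arr=[17 13 20 5] head=2 tail=2 count=4
After op 8 (read()): arr=[17 13 20 5] head=3 tail=2 count=3
After op 9 (write(6)): arr=[17 13 6 5] head=3 tail=3 count=4
After op 10 (write(14)): arr=[17 13 6 14] head=0 tail=0 count=4
After op 11 (read()): arr=[17 13 6 14] head=1 tail=0 count=3
After op 12 (peek()): arr=[17 13 6 14] head=1 tail=0 count=3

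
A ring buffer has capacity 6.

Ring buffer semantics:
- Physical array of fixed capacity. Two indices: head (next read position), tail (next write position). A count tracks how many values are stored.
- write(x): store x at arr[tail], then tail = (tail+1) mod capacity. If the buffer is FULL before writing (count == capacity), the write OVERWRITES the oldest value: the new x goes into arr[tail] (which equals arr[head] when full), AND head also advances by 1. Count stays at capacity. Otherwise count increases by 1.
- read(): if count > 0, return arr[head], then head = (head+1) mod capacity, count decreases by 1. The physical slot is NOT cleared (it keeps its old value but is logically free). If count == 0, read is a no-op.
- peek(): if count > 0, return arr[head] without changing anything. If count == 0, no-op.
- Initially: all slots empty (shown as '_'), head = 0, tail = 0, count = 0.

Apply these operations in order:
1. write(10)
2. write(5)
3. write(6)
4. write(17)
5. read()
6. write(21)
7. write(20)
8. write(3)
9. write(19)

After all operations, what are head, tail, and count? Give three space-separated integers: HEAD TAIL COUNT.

Answer: 2 2 6

Derivation:
After op 1 (write(10)): arr=[10 _ _ _ _ _] head=0 tail=1 count=1
After op 2 (write(5)): arr=[10 5 _ _ _ _] head=0 tail=2 count=2
After op 3 (write(6)): arr=[10 5 6 _ _ _] head=0 tail=3 count=3
After op 4 (write(17)): arr=[10 5 6 17 _ _] head=0 tail=4 count=4
After op 5 (read()): arr=[10 5 6 17 _ _] head=1 tail=4 count=3
After op 6 (write(21)): arr=[10 5 6 17 21 _] head=1 tail=5 count=4
After op 7 (write(20)): arr=[10 5 6 17 21 20] head=1 tail=0 count=5
After op 8 (write(3)): arr=[3 5 6 17 21 20] head=1 tail=1 count=6
After op 9 (write(19)): arr=[3 19 6 17 21 20] head=2 tail=2 count=6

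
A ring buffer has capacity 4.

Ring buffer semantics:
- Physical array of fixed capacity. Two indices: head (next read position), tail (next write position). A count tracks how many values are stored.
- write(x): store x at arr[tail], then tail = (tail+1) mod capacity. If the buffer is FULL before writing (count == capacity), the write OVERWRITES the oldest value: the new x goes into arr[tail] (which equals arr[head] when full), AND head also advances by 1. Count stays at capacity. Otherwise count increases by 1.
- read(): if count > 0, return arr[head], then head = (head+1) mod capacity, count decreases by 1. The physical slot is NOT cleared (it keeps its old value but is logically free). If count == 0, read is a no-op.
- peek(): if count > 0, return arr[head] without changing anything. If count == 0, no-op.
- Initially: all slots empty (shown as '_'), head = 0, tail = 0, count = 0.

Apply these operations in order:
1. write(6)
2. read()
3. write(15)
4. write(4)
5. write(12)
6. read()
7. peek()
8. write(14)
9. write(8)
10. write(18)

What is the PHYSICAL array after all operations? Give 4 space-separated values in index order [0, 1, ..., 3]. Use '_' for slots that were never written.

After op 1 (write(6)): arr=[6 _ _ _] head=0 tail=1 count=1
After op 2 (read()): arr=[6 _ _ _] head=1 tail=1 count=0
After op 3 (write(15)): arr=[6 15 _ _] head=1 tail=2 count=1
After op 4 (write(4)): arr=[6 15 4 _] head=1 tail=3 count=2
After op 5 (write(12)): arr=[6 15 4 12] head=1 tail=0 count=3
After op 6 (read()): arr=[6 15 4 12] head=2 tail=0 count=2
After op 7 (peek()): arr=[6 15 4 12] head=2 tail=0 count=2
After op 8 (write(14)): arr=[14 15 4 12] head=2 tail=1 count=3
After op 9 (write(8)): arr=[14 8 4 12] head=2 tail=2 count=4
After op 10 (write(18)): arr=[14 8 18 12] head=3 tail=3 count=4

Answer: 14 8 18 12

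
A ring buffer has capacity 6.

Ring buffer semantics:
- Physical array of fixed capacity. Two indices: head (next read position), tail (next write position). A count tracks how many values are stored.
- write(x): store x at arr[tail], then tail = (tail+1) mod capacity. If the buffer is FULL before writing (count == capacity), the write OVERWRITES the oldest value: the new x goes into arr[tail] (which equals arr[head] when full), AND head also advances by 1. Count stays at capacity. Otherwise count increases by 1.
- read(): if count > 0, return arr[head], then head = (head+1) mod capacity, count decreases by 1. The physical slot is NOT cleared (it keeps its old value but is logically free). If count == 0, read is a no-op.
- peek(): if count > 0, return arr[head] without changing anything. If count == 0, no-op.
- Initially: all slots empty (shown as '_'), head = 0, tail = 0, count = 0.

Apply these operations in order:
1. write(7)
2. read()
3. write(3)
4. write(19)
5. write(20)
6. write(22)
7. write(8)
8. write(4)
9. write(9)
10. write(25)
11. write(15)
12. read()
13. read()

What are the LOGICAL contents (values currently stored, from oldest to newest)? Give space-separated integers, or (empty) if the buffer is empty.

Answer: 4 9 25 15

Derivation:
After op 1 (write(7)): arr=[7 _ _ _ _ _] head=0 tail=1 count=1
After op 2 (read()): arr=[7 _ _ _ _ _] head=1 tail=1 count=0
After op 3 (write(3)): arr=[7 3 _ _ _ _] head=1 tail=2 count=1
After op 4 (write(19)): arr=[7 3 19 _ _ _] head=1 tail=3 count=2
After op 5 (write(20)): arr=[7 3 19 20 _ _] head=1 tail=4 count=3
After op 6 (write(22)): arr=[7 3 19 20 22 _] head=1 tail=5 count=4
After op 7 (write(8)): arr=[7 3 19 20 22 8] head=1 tail=0 count=5
After op 8 (write(4)): arr=[4 3 19 20 22 8] head=1 tail=1 count=6
After op 9 (write(9)): arr=[4 9 19 20 22 8] head=2 tail=2 count=6
After op 10 (write(25)): arr=[4 9 25 20 22 8] head=3 tail=3 count=6
After op 11 (write(15)): arr=[4 9 25 15 22 8] head=4 tail=4 count=6
After op 12 (read()): arr=[4 9 25 15 22 8] head=5 tail=4 count=5
After op 13 (read()): arr=[4 9 25 15 22 8] head=0 tail=4 count=4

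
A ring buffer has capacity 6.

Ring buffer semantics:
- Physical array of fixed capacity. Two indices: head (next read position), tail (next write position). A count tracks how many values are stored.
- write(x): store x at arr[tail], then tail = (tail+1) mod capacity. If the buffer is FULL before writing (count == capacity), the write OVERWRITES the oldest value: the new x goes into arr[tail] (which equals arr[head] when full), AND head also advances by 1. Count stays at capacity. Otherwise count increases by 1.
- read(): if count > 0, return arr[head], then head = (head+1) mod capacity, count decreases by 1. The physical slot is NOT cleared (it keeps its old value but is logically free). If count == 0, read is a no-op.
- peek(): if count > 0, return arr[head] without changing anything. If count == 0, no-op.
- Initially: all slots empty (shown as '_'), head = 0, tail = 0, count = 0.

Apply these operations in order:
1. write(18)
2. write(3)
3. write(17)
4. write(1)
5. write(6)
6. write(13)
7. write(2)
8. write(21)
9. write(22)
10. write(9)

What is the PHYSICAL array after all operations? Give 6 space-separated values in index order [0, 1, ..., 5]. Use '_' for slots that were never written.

Answer: 2 21 22 9 6 13

Derivation:
After op 1 (write(18)): arr=[18 _ _ _ _ _] head=0 tail=1 count=1
After op 2 (write(3)): arr=[18 3 _ _ _ _] head=0 tail=2 count=2
After op 3 (write(17)): arr=[18 3 17 _ _ _] head=0 tail=3 count=3
After op 4 (write(1)): arr=[18 3 17 1 _ _] head=0 tail=4 count=4
After op 5 (write(6)): arr=[18 3 17 1 6 _] head=0 tail=5 count=5
After op 6 (write(13)): arr=[18 3 17 1 6 13] head=0 tail=0 count=6
After op 7 (write(2)): arr=[2 3 17 1 6 13] head=1 tail=1 count=6
After op 8 (write(21)): arr=[2 21 17 1 6 13] head=2 tail=2 count=6
After op 9 (write(22)): arr=[2 21 22 1 6 13] head=3 tail=3 count=6
After op 10 (write(9)): arr=[2 21 22 9 6 13] head=4 tail=4 count=6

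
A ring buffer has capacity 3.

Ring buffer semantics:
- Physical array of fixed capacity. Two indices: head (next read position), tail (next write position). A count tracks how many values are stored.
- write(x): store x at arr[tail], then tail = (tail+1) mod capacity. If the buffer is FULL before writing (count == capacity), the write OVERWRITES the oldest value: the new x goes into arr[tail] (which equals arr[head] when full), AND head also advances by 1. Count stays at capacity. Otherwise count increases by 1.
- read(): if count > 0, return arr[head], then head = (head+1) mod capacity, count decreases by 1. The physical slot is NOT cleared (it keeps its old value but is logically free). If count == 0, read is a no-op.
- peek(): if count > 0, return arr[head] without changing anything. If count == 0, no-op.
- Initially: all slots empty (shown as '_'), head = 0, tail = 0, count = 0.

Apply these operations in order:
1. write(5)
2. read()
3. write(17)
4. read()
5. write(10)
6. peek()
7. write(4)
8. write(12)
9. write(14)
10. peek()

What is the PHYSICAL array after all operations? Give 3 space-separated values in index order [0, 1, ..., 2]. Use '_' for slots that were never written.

Answer: 4 12 14

Derivation:
After op 1 (write(5)): arr=[5 _ _] head=0 tail=1 count=1
After op 2 (read()): arr=[5 _ _] head=1 tail=1 count=0
After op 3 (write(17)): arr=[5 17 _] head=1 tail=2 count=1
After op 4 (read()): arr=[5 17 _] head=2 tail=2 count=0
After op 5 (write(10)): arr=[5 17 10] head=2 tail=0 count=1
After op 6 (peek()): arr=[5 17 10] head=2 tail=0 count=1
After op 7 (write(4)): arr=[4 17 10] head=2 tail=1 count=2
After op 8 (write(12)): arr=[4 12 10] head=2 tail=2 count=3
After op 9 (write(14)): arr=[4 12 14] head=0 tail=0 count=3
After op 10 (peek()): arr=[4 12 14] head=0 tail=0 count=3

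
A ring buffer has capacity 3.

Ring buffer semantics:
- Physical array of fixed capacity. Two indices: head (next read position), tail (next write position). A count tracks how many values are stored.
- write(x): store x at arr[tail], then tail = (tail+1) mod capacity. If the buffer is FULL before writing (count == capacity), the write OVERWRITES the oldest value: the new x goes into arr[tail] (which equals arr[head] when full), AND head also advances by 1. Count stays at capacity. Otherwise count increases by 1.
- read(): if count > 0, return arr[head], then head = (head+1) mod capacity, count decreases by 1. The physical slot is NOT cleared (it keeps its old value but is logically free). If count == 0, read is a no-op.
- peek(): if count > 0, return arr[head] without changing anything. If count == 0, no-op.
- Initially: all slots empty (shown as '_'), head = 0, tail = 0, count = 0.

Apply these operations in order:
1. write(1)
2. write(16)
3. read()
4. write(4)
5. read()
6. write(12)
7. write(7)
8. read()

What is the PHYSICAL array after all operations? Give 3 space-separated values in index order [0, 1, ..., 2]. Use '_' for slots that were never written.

After op 1 (write(1)): arr=[1 _ _] head=0 tail=1 count=1
After op 2 (write(16)): arr=[1 16 _] head=0 tail=2 count=2
After op 3 (read()): arr=[1 16 _] head=1 tail=2 count=1
After op 4 (write(4)): arr=[1 16 4] head=1 tail=0 count=2
After op 5 (read()): arr=[1 16 4] head=2 tail=0 count=1
After op 6 (write(12)): arr=[12 16 4] head=2 tail=1 count=2
After op 7 (write(7)): arr=[12 7 4] head=2 tail=2 count=3
After op 8 (read()): arr=[12 7 4] head=0 tail=2 count=2

Answer: 12 7 4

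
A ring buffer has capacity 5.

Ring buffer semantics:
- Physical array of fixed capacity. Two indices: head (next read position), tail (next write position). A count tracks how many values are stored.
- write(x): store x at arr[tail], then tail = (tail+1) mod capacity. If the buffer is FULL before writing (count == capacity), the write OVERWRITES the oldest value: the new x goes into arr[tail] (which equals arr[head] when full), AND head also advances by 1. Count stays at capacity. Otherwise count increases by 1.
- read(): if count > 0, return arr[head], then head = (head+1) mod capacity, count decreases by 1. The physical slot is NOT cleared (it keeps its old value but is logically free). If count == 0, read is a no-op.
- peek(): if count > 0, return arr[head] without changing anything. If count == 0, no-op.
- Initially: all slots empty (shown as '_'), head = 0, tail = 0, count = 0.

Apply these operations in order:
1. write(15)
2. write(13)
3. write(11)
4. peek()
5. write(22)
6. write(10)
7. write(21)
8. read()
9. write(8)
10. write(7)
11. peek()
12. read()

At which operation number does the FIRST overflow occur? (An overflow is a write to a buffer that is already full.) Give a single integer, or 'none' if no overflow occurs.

After op 1 (write(15)): arr=[15 _ _ _ _] head=0 tail=1 count=1
After op 2 (write(13)): arr=[15 13 _ _ _] head=0 tail=2 count=2
After op 3 (write(11)): arr=[15 13 11 _ _] head=0 tail=3 count=3
After op 4 (peek()): arr=[15 13 11 _ _] head=0 tail=3 count=3
After op 5 (write(22)): arr=[15 13 11 22 _] head=0 tail=4 count=4
After op 6 (write(10)): arr=[15 13 11 22 10] head=0 tail=0 count=5
After op 7 (write(21)): arr=[21 13 11 22 10] head=1 tail=1 count=5
After op 8 (read()): arr=[21 13 11 22 10] head=2 tail=1 count=4
After op 9 (write(8)): arr=[21 8 11 22 10] head=2 tail=2 count=5
After op 10 (write(7)): arr=[21 8 7 22 10] head=3 tail=3 count=5
After op 11 (peek()): arr=[21 8 7 22 10] head=3 tail=3 count=5
After op 12 (read()): arr=[21 8 7 22 10] head=4 tail=3 count=4

Answer: 7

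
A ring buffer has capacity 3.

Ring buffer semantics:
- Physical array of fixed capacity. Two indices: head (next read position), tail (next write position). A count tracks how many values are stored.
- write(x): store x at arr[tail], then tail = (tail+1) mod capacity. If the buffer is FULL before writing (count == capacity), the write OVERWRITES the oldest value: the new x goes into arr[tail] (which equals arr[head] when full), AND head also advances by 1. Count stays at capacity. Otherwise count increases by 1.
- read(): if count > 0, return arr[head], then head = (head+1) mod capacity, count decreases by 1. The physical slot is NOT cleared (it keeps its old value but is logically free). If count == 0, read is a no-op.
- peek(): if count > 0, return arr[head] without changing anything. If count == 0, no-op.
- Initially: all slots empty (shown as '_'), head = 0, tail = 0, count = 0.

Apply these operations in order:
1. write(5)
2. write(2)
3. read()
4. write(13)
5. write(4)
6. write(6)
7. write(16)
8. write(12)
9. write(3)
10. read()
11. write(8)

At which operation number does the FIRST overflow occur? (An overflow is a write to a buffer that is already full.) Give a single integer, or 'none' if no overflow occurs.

Answer: 6

Derivation:
After op 1 (write(5)): arr=[5 _ _] head=0 tail=1 count=1
After op 2 (write(2)): arr=[5 2 _] head=0 tail=2 count=2
After op 3 (read()): arr=[5 2 _] head=1 tail=2 count=1
After op 4 (write(13)): arr=[5 2 13] head=1 tail=0 count=2
After op 5 (write(4)): arr=[4 2 13] head=1 tail=1 count=3
After op 6 (write(6)): arr=[4 6 13] head=2 tail=2 count=3
After op 7 (write(16)): arr=[4 6 16] head=0 tail=0 count=3
After op 8 (write(12)): arr=[12 6 16] head=1 tail=1 count=3
After op 9 (write(3)): arr=[12 3 16] head=2 tail=2 count=3
After op 10 (read()): arr=[12 3 16] head=0 tail=2 count=2
After op 11 (write(8)): arr=[12 3 8] head=0 tail=0 count=3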